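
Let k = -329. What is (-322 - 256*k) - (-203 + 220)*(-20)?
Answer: 84242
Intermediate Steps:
(-322 - 256*k) - (-203 + 220)*(-20) = (-322 - 256*(-329)) - (-203 + 220)*(-20) = (-322 + 84224) - 17*(-20) = 83902 - 1*(-340) = 83902 + 340 = 84242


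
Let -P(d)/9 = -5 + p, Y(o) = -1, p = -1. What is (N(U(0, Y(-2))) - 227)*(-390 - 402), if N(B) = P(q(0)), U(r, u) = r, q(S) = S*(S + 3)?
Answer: 137016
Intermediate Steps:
q(S) = S*(3 + S)
P(d) = 54 (P(d) = -9*(-5 - 1) = -9*(-6) = 54)
N(B) = 54
(N(U(0, Y(-2))) - 227)*(-390 - 402) = (54 - 227)*(-390 - 402) = -173*(-792) = 137016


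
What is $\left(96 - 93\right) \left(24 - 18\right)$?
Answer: $18$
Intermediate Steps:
$\left(96 - 93\right) \left(24 - 18\right) = 3 \left(24 - 18\right) = 3 \cdot 6 = 18$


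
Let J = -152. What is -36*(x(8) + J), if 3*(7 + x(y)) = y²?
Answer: 4956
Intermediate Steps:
x(y) = -7 + y²/3
-36*(x(8) + J) = -36*((-7 + (⅓)*8²) - 152) = -36*((-7 + (⅓)*64) - 152) = -36*((-7 + 64/3) - 152) = -36*(43/3 - 152) = -36*(-413/3) = 4956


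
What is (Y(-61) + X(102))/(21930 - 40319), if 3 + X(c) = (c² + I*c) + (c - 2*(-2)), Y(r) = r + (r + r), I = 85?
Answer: -18994/18389 ≈ -1.0329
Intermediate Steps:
Y(r) = 3*r (Y(r) = r + 2*r = 3*r)
X(c) = 1 + c² + 86*c (X(c) = -3 + ((c² + 85*c) + (c - 2*(-2))) = -3 + ((c² + 85*c) + (c + 4)) = -3 + ((c² + 85*c) + (4 + c)) = -3 + (4 + c² + 86*c) = 1 + c² + 86*c)
(Y(-61) + X(102))/(21930 - 40319) = (3*(-61) + (1 + 102² + 86*102))/(21930 - 40319) = (-183 + (1 + 10404 + 8772))/(-18389) = (-183 + 19177)*(-1/18389) = 18994*(-1/18389) = -18994/18389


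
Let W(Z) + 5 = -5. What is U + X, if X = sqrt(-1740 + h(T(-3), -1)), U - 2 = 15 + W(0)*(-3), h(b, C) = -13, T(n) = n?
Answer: 47 + I*sqrt(1753) ≈ 47.0 + 41.869*I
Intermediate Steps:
W(Z) = -10 (W(Z) = -5 - 5 = -10)
U = 47 (U = 2 + (15 - 10*(-3)) = 2 + (15 + 30) = 2 + 45 = 47)
X = I*sqrt(1753) (X = sqrt(-1740 - 13) = sqrt(-1753) = I*sqrt(1753) ≈ 41.869*I)
U + X = 47 + I*sqrt(1753)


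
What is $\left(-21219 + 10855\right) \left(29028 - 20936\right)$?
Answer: $-83865488$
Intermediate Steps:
$\left(-21219 + 10855\right) \left(29028 - 20936\right) = - 10364 \left(29028 - 20936\right) = \left(-10364\right) 8092 = -83865488$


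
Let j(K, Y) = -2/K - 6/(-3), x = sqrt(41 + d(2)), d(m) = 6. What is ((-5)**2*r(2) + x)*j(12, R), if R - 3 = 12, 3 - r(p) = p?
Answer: 275/6 + 11*sqrt(47)/6 ≈ 58.402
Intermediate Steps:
r(p) = 3 - p
R = 15 (R = 3 + 12 = 15)
x = sqrt(47) (x = sqrt(41 + 6) = sqrt(47) ≈ 6.8557)
j(K, Y) = 2 - 2/K (j(K, Y) = -2/K - 6*(-1/3) = -2/K + 2 = 2 - 2/K)
((-5)**2*r(2) + x)*j(12, R) = ((-5)**2*(3 - 1*2) + sqrt(47))*(2 - 2/12) = (25*(3 - 2) + sqrt(47))*(2 - 2*1/12) = (25*1 + sqrt(47))*(2 - 1/6) = (25 + sqrt(47))*(11/6) = 275/6 + 11*sqrt(47)/6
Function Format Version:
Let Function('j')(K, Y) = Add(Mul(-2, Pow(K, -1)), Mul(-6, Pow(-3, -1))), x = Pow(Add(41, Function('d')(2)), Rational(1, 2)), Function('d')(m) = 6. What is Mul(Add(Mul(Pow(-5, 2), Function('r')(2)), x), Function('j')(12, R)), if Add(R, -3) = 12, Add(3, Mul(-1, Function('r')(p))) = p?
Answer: Add(Rational(275, 6), Mul(Rational(11, 6), Pow(47, Rational(1, 2)))) ≈ 58.402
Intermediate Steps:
Function('r')(p) = Add(3, Mul(-1, p))
R = 15 (R = Add(3, 12) = 15)
x = Pow(47, Rational(1, 2)) (x = Pow(Add(41, 6), Rational(1, 2)) = Pow(47, Rational(1, 2)) ≈ 6.8557)
Function('j')(K, Y) = Add(2, Mul(-2, Pow(K, -1))) (Function('j')(K, Y) = Add(Mul(-2, Pow(K, -1)), Mul(-6, Rational(-1, 3))) = Add(Mul(-2, Pow(K, -1)), 2) = Add(2, Mul(-2, Pow(K, -1))))
Mul(Add(Mul(Pow(-5, 2), Function('r')(2)), x), Function('j')(12, R)) = Mul(Add(Mul(Pow(-5, 2), Add(3, Mul(-1, 2))), Pow(47, Rational(1, 2))), Add(2, Mul(-2, Pow(12, -1)))) = Mul(Add(Mul(25, Add(3, -2)), Pow(47, Rational(1, 2))), Add(2, Mul(-2, Rational(1, 12)))) = Mul(Add(Mul(25, 1), Pow(47, Rational(1, 2))), Add(2, Rational(-1, 6))) = Mul(Add(25, Pow(47, Rational(1, 2))), Rational(11, 6)) = Add(Rational(275, 6), Mul(Rational(11, 6), Pow(47, Rational(1, 2))))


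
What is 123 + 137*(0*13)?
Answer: 123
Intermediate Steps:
123 + 137*(0*13) = 123 + 137*0 = 123 + 0 = 123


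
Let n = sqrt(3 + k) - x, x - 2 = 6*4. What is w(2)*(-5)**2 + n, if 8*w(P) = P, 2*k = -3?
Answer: -79/4 + sqrt(6)/2 ≈ -18.525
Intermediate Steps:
k = -3/2 (k = (1/2)*(-3) = -3/2 ≈ -1.5000)
w(P) = P/8
x = 26 (x = 2 + 6*4 = 2 + 24 = 26)
n = -26 + sqrt(6)/2 (n = sqrt(3 - 3/2) - 1*26 = sqrt(3/2) - 26 = sqrt(6)/2 - 26 = -26 + sqrt(6)/2 ≈ -24.775)
w(2)*(-5)**2 + n = ((1/8)*2)*(-5)**2 + (-26 + sqrt(6)/2) = (1/4)*25 + (-26 + sqrt(6)/2) = 25/4 + (-26 + sqrt(6)/2) = -79/4 + sqrt(6)/2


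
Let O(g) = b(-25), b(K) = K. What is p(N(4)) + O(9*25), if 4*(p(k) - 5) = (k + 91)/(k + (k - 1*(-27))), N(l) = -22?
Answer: -1429/68 ≈ -21.015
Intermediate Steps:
O(g) = -25
p(k) = 5 + (91 + k)/(4*(27 + 2*k)) (p(k) = 5 + ((k + 91)/(k + (k - 1*(-27))))/4 = 5 + ((91 + k)/(k + (k + 27)))/4 = 5 + ((91 + k)/(k + (27 + k)))/4 = 5 + ((91 + k)/(27 + 2*k))/4 = 5 + (91 + k)/(4*(27 + 2*k)))
p(N(4)) + O(9*25) = (631 + 41*(-22))/(4*(27 + 2*(-22))) - 25 = (631 - 902)/(4*(27 - 44)) - 25 = (¼)*(-271)/(-17) - 25 = (¼)*(-1/17)*(-271) - 25 = 271/68 - 25 = -1429/68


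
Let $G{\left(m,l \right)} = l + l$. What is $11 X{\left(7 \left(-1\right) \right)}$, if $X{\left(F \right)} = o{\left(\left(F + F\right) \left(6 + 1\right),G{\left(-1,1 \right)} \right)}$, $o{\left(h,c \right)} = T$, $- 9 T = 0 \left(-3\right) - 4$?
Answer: $\frac{44}{9} \approx 4.8889$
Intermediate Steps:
$G{\left(m,l \right)} = 2 l$
$T = \frac{4}{9}$ ($T = - \frac{0 \left(-3\right) - 4}{9} = - \frac{0 - 4}{9} = \left(- \frac{1}{9}\right) \left(-4\right) = \frac{4}{9} \approx 0.44444$)
$o{\left(h,c \right)} = \frac{4}{9}$
$X{\left(F \right)} = \frac{4}{9}$
$11 X{\left(7 \left(-1\right) \right)} = 11 \cdot \frac{4}{9} = \frac{44}{9}$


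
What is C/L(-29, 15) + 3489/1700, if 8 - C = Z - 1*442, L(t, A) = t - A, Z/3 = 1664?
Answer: 1968729/18700 ≈ 105.28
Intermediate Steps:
Z = 4992 (Z = 3*1664 = 4992)
C = -4542 (C = 8 - (4992 - 1*442) = 8 - (4992 - 442) = 8 - 1*4550 = 8 - 4550 = -4542)
C/L(-29, 15) + 3489/1700 = -4542/(-29 - 1*15) + 3489/1700 = -4542/(-29 - 15) + 3489*(1/1700) = -4542/(-44) + 3489/1700 = -4542*(-1/44) + 3489/1700 = 2271/22 + 3489/1700 = 1968729/18700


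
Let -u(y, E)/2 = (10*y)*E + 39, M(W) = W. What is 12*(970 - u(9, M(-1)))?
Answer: 10416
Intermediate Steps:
u(y, E) = -78 - 20*E*y (u(y, E) = -2*((10*y)*E + 39) = -2*(10*E*y + 39) = -2*(39 + 10*E*y) = -78 - 20*E*y)
12*(970 - u(9, M(-1))) = 12*(970 - (-78 - 20*(-1)*9)) = 12*(970 - (-78 + 180)) = 12*(970 - 1*102) = 12*(970 - 102) = 12*868 = 10416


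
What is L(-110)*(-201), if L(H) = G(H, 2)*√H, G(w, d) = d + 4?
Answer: -1206*I*√110 ≈ -12649.0*I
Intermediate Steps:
G(w, d) = 4 + d
L(H) = 6*√H (L(H) = (4 + 2)*√H = 6*√H)
L(-110)*(-201) = (6*√(-110))*(-201) = (6*(I*√110))*(-201) = (6*I*√110)*(-201) = -1206*I*√110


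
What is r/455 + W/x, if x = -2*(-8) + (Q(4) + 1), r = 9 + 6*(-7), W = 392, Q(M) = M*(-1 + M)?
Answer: 177403/13195 ≈ 13.445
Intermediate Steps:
r = -33 (r = 9 - 42 = -33)
x = 29 (x = -2*(-8) + (4*(-1 + 4) + 1) = 16 + (4*3 + 1) = 16 + (12 + 1) = 16 + 13 = 29)
r/455 + W/x = -33/455 + 392/29 = 177403/13195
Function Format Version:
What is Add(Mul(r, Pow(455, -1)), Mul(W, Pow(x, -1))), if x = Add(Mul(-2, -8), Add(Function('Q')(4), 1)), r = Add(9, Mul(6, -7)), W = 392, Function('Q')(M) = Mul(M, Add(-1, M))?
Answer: Rational(177403, 13195) ≈ 13.445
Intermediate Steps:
r = -33 (r = Add(9, -42) = -33)
x = 29 (x = Add(Mul(-2, -8), Add(Mul(4, Add(-1, 4)), 1)) = Add(16, Add(Mul(4, 3), 1)) = Add(16, Add(12, 1)) = Add(16, 13) = 29)
Add(Mul(r, Pow(455, -1)), Mul(W, Pow(x, -1))) = Add(Mul(-33, Pow(455, -1)), Mul(392, Pow(29, -1))) = Add(Mul(-33, Rational(1, 455)), Mul(392, Rational(1, 29))) = Add(Rational(-33, 455), Rational(392, 29)) = Rational(177403, 13195)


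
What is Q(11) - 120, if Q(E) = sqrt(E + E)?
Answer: -120 + sqrt(22) ≈ -115.31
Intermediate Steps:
Q(E) = sqrt(2)*sqrt(E) (Q(E) = sqrt(2*E) = sqrt(2)*sqrt(E))
Q(11) - 120 = sqrt(2)*sqrt(11) - 120 = sqrt(22) - 120 = -120 + sqrt(22)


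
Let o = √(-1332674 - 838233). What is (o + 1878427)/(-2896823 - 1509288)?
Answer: -1878427/4406111 - I*√2170907/4406111 ≈ -0.42632 - 0.0003344*I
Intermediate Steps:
o = I*√2170907 (o = √(-2170907) = I*√2170907 ≈ 1473.4*I)
(o + 1878427)/(-2896823 - 1509288) = (I*√2170907 + 1878427)/(-2896823 - 1509288) = (1878427 + I*√2170907)/(-4406111) = (1878427 + I*√2170907)*(-1/4406111) = -1878427/4406111 - I*√2170907/4406111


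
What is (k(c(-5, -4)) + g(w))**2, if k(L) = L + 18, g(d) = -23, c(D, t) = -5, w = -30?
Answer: 100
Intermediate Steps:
k(L) = 18 + L
(k(c(-5, -4)) + g(w))**2 = ((18 - 5) - 23)**2 = (13 - 23)**2 = (-10)**2 = 100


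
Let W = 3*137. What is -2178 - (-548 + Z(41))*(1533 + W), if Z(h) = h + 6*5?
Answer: 925110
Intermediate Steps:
Z(h) = 30 + h (Z(h) = h + 30 = 30 + h)
W = 411
-2178 - (-548 + Z(41))*(1533 + W) = -2178 - (-548 + (30 + 41))*(1533 + 411) = -2178 - (-548 + 71)*1944 = -2178 - (-477)*1944 = -2178 - 1*(-927288) = -2178 + 927288 = 925110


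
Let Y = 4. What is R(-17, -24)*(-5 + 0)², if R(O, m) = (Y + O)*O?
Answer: 5525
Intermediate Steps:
R(O, m) = O*(4 + O) (R(O, m) = (4 + O)*O = O*(4 + O))
R(-17, -24)*(-5 + 0)² = (-17*(4 - 17))*(-5 + 0)² = -17*(-13)*(-5)² = 221*25 = 5525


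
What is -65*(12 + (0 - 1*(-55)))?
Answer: -4355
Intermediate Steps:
-65*(12 + (0 - 1*(-55))) = -65*(12 + (0 + 55)) = -65*(12 + 55) = -65*67 = -4355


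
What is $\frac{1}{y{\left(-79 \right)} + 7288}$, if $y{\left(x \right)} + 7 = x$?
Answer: $\frac{1}{7202} \approx 0.00013885$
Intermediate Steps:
$y{\left(x \right)} = -7 + x$
$\frac{1}{y{\left(-79 \right)} + 7288} = \frac{1}{\left(-7 - 79\right) + 7288} = \frac{1}{-86 + 7288} = \frac{1}{7202}$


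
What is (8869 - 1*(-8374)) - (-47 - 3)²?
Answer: 14743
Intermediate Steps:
(8869 - 1*(-8374)) - (-47 - 3)² = (8869 + 8374) - 1*(-50)² = 17243 - 1*2500 = 17243 - 2500 = 14743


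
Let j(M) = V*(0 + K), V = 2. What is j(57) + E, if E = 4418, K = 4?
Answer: 4426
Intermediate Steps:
j(M) = 8 (j(M) = 2*(0 + 4) = 2*4 = 8)
j(57) + E = 8 + 4418 = 4426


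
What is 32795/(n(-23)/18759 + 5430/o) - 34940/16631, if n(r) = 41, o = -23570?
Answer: -4823159332100027/33559694900 ≈ -1.4372e+5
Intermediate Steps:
32795/(n(-23)/18759 + 5430/o) - 34940/16631 = 32795/(41/18759 + 5430/(-23570)) - 34940/16631 = 32795/(41*(1/18759) + 5430*(-1/23570)) - 34940*1/16631 = 32795/(41/18759 - 543/2357) - 34940/16631 = 32795/(-10089500/44214963) - 34940/16631 = 32795*(-44214963/10089500) - 34940/16631 = -290005942317/2017900 - 34940/16631 = -4823159332100027/33559694900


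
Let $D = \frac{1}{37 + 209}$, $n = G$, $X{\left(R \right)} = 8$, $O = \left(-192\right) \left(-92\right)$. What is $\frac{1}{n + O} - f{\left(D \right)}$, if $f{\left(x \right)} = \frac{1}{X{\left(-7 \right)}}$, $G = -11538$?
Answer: $- \frac{3059}{24504} \approx -0.12484$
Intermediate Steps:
$O = 17664$
$n = -11538$
$D = \frac{1}{246} \approx 0.004065$
$f{\left(x \right)} = \frac{1}{8}$
$\frac{1}{n + O} - f{\left(D \right)} = \frac{1}{-11538 + 17664} - \frac{1}{8} = \frac{1}{6126} - \frac{1}{8} = - \frac{3059}{24504}$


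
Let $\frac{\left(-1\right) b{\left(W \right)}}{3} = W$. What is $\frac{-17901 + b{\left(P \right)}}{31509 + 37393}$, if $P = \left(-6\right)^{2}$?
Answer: $- \frac{18009}{68902} \approx -0.26137$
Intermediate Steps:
$P = 36$
$b{\left(W \right)} = - 3 W$
$\frac{-17901 + b{\left(P \right)}}{31509 + 37393} = \frac{-17901 - 108}{31509 + 37393} = \frac{-17901 - 108}{68902} = \left(-18009\right) \frac{1}{68902} = - \frac{18009}{68902}$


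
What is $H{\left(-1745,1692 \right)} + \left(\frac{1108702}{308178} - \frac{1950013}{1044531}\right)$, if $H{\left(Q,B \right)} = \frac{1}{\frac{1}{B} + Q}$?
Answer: $\frac{91354514386690612}{52801480981772289} \approx 1.7302$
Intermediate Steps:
$H{\left(Q,B \right)} = \frac{1}{Q + \frac{1}{B}}$
$H{\left(-1745,1692 \right)} + \left(\frac{1108702}{308178} - \frac{1950013}{1044531}\right) = \frac{1692}{1 + 1692 \left(-1745\right)} + \left(\frac{1108702}{308178} - \frac{1950013}{1044531}\right) = \frac{1692}{1 - 2952540} + \left(1108702 \cdot \frac{1}{308178} - \frac{1950013}{1044531}\right) = \frac{1692}{-2952539} + \left(\frac{554351}{154089} - \frac{1950013}{1044531}\right) = 1692 \left(- \frac{1}{2952539}\right) + \frac{30951250136}{17883415251} = - \frac{1692}{2952539} + \frac{30951250136}{17883415251} = \frac{91354514386690612}{52801480981772289}$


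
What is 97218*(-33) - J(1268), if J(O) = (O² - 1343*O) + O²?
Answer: -4720918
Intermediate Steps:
J(O) = -1343*O + 2*O²
97218*(-33) - J(1268) = 97218*(-33) - 1268*(-1343 + 2*1268) = -3208194 - 1268*(-1343 + 2536) = -3208194 - 1268*1193 = -3208194 - 1*1512724 = -3208194 - 1512724 = -4720918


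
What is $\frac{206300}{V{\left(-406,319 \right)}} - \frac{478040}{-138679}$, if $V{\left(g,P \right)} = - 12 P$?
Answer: $- \frac{6694885145}{132715803} \approx -50.445$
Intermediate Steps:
$\frac{206300}{V{\left(-406,319 \right)}} - \frac{478040}{-138679} = \frac{206300}{\left(-12\right) 319} - \frac{478040}{-138679} = \frac{206300}{-3828} - - \frac{478040}{138679} = 206300 \left(- \frac{1}{3828}\right) + \frac{478040}{138679} = - \frac{51575}{957} + \frac{478040}{138679} = - \frac{6694885145}{132715803}$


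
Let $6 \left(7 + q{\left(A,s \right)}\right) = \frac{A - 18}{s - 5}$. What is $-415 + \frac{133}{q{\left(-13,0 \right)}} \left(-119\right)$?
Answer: $\frac{400525}{179} \approx 2237.6$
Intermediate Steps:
$q{\left(A,s \right)} = -7 + \frac{-18 + A}{6 \left(-5 + s\right)}$ ($q{\left(A,s \right)} = -7 + \frac{\left(A - 18\right) \frac{1}{s - 5}}{6} = -7 + \frac{\left(-18 + A\right) \frac{1}{-5 + s}}{6} = -7 + \frac{\frac{1}{-5 + s} \left(-18 + A\right)}{6} = -7 + \frac{-18 + A}{6 \left(-5 + s\right)}$)
$-415 + \frac{133}{q{\left(-13,0 \right)}} \left(-119\right) = -415 + \frac{133}{\frac{1}{6} \frac{1}{-5 + 0} \left(192 - 13 - 0\right)} \left(-119\right) = -415 + \frac{133}{\frac{1}{6} \frac{1}{-5} \left(192 - 13 + 0\right)} \left(-119\right) = -415 + \frac{133}{\frac{1}{6} \left(- \frac{1}{5}\right) 179} \left(-119\right) = -415 + \frac{133}{- \frac{179}{30}} \left(-119\right) = -415 + 133 \left(- \frac{30}{179}\right) \left(-119\right) = -415 - - \frac{474810}{179} = -415 + \frac{474810}{179} = \frac{400525}{179}$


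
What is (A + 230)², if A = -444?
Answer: 45796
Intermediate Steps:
(A + 230)² = (-444 + 230)² = (-214)² = 45796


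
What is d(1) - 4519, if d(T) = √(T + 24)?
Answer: -4514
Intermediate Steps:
d(T) = √(24 + T)
d(1) - 4519 = √(24 + 1) - 4519 = √25 - 4519 = 5 - 4519 = -4514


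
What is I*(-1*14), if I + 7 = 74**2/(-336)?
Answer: 1957/6 ≈ 326.17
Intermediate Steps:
I = -1957/84 (I = -7 + 74**2/(-336) = -7 + 5476*(-1/336) = -7 - 1369/84 = -1957/84 ≈ -23.298)
I*(-1*14) = -(-1957)*14/84 = -1957/84*(-14) = 1957/6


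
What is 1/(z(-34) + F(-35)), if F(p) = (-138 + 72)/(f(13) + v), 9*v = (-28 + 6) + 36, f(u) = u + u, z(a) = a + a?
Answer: -124/8729 ≈ -0.014206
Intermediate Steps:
z(a) = 2*a
f(u) = 2*u
v = 14/9 (v = ((-28 + 6) + 36)/9 = (-22 + 36)/9 = (⅑)*14 = 14/9 ≈ 1.5556)
F(p) = -297/124 (F(p) = (-138 + 72)/(2*13 + 14/9) = -66/(26 + 14/9) = -66/248/9 = -66*9/248 = -297/124)
1/(z(-34) + F(-35)) = 1/(2*(-34) - 297/124) = 1/(-68 - 297/124) = 1/(-8729/124) = -124/8729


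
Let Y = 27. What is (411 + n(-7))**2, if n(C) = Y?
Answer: 191844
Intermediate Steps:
n(C) = 27
(411 + n(-7))**2 = (411 + 27)**2 = 438**2 = 191844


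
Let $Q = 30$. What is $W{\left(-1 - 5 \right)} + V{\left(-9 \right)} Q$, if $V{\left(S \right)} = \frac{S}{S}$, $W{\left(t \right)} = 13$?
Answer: $43$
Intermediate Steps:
$V{\left(S \right)} = 1$
$W{\left(-1 - 5 \right)} + V{\left(-9 \right)} Q = 13 + 1 \cdot 30 = 13 + 30 = 43$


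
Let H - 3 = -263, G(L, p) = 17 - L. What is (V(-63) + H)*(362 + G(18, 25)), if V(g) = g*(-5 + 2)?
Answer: -25631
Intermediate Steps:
V(g) = -3*g (V(g) = g*(-3) = -3*g)
H = -260 (H = 3 - 263 = -260)
(V(-63) + H)*(362 + G(18, 25)) = (-3*(-63) - 260)*(362 + (17 - 1*18)) = (189 - 260)*(362 + (17 - 18)) = -71*(362 - 1) = -71*361 = -25631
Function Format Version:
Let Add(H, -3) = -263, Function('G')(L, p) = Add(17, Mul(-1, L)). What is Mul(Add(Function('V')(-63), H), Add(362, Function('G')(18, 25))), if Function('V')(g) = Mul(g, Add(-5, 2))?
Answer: -25631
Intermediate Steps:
Function('V')(g) = Mul(-3, g) (Function('V')(g) = Mul(g, -3) = Mul(-3, g))
H = -260 (H = Add(3, -263) = -260)
Mul(Add(Function('V')(-63), H), Add(362, Function('G')(18, 25))) = Mul(Add(Mul(-3, -63), -260), Add(362, Add(17, Mul(-1, 18)))) = Mul(Add(189, -260), Add(362, Add(17, -18))) = Mul(-71, Add(362, -1)) = Mul(-71, 361) = -25631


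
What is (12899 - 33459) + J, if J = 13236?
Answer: -7324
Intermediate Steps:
(12899 - 33459) + J = (12899 - 33459) + 13236 = -20560 + 13236 = -7324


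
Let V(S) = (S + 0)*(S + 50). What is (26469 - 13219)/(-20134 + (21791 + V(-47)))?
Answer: 6625/758 ≈ 8.7401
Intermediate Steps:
V(S) = S*(50 + S)
(26469 - 13219)/(-20134 + (21791 + V(-47))) = (26469 - 13219)/(-20134 + (21791 - 47*(50 - 47))) = 13250/(-20134 + (21791 - 47*3)) = 13250/(-20134 + (21791 - 141)) = 13250/(-20134 + 21650) = 13250/1516 = 13250*(1/1516) = 6625/758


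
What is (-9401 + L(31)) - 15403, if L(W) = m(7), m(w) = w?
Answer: -24797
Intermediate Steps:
L(W) = 7
(-9401 + L(31)) - 15403 = (-9401 + 7) - 15403 = -9394 - 15403 = -24797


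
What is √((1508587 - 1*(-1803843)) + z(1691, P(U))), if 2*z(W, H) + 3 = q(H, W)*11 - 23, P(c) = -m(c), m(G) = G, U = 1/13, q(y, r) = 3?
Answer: √13249734/2 ≈ 1820.0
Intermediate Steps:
U = 1/13 ≈ 0.076923
P(c) = -c
z(W, H) = 7/2 (z(W, H) = -3/2 + (3*11 - 23)/2 = -3/2 + (33 - 23)/2 = -3/2 + (½)*10 = -3/2 + 5 = 7/2)
√((1508587 - 1*(-1803843)) + z(1691, P(U))) = √((1508587 - 1*(-1803843)) + 7/2) = √((1508587 + 1803843) + 7/2) = √(3312430 + 7/2) = √(6624867/2) = √13249734/2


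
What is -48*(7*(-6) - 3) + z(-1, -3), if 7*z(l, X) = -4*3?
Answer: 15108/7 ≈ 2158.3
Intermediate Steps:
z(l, X) = -12/7 (z(l, X) = (-4*3)/7 = (1/7)*(-12) = -12/7)
-48*(7*(-6) - 3) + z(-1, -3) = -48*(7*(-6) - 3) - 12/7 = -48*(-42 - 3) - 12/7 = -48*(-45) - 12/7 = 2160 - 12/7 = 15108/7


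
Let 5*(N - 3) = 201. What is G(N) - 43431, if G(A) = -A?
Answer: -217371/5 ≈ -43474.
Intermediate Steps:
N = 216/5 (N = 3 + (1/5)*201 = 3 + 201/5 = 216/5 ≈ 43.200)
G(N) - 43431 = -1*216/5 - 43431 = -216/5 - 43431 = -217371/5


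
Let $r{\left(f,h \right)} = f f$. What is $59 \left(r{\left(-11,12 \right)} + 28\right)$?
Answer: $8791$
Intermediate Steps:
$r{\left(f,h \right)} = f^{2}$
$59 \left(r{\left(-11,12 \right)} + 28\right) = 59 \left(\left(-11\right)^{2} + 28\right) = 59 \left(121 + 28\right) = 59 \cdot 149 = 8791$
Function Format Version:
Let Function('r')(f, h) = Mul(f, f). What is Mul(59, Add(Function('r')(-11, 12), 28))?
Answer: 8791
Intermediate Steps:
Function('r')(f, h) = Pow(f, 2)
Mul(59, Add(Function('r')(-11, 12), 28)) = Mul(59, Add(Pow(-11, 2), 28)) = Mul(59, Add(121, 28)) = Mul(59, 149) = 8791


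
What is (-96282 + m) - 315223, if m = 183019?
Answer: -228486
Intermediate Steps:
(-96282 + m) - 315223 = (-96282 + 183019) - 315223 = 86737 - 315223 = -228486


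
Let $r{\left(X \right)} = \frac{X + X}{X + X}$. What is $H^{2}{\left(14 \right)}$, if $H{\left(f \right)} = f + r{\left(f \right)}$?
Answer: $225$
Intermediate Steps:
$r{\left(X \right)} = 1$ ($r{\left(X \right)} = \frac{2 X}{2 X} = 2 X \frac{1}{2 X} = 1$)
$H{\left(f \right)} = 1 + f$ ($H{\left(f \right)} = f + 1 = 1 + f$)
$H^{2}{\left(14 \right)} = \left(1 + 14\right)^{2} = 15^{2} = 225$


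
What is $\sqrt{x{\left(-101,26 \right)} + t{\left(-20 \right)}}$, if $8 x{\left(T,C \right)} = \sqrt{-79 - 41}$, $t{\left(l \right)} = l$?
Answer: $\frac{\sqrt{-80 + i \sqrt{30}}}{2} \approx 0.153 + 4.4748 i$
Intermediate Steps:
$x{\left(T,C \right)} = \frac{i \sqrt{30}}{4}$ ($x{\left(T,C \right)} = \frac{\sqrt{-79 - 41}}{8} = \frac{\sqrt{-120}}{8} = \frac{2 i \sqrt{30}}{8} = \frac{i \sqrt{30}}{4}$)
$\sqrt{x{\left(-101,26 \right)} + t{\left(-20 \right)}} = \sqrt{\frac{i \sqrt{30}}{4} - 20} = \sqrt{-20 + \frac{i \sqrt{30}}{4}}$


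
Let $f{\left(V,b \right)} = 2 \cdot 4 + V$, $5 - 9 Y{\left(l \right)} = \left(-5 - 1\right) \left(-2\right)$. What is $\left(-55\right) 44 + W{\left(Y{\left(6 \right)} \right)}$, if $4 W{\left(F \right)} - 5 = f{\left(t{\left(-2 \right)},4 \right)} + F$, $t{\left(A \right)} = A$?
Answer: $- \frac{21757}{9} \approx -2417.4$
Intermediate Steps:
$Y{\left(l \right)} = - \frac{7}{9}$ ($Y{\left(l \right)} = \frac{5}{9} - \frac{\left(-5 - 1\right) \left(-2\right)}{9} = \frac{5}{9} - \frac{\left(-6\right) \left(-2\right)}{9} = \frac{5}{9} - \frac{4}{3} = - \frac{7}{9}$)
$f{\left(V,b \right)} = 8 + V$
$W{\left(F \right)} = \frac{11}{4} + \frac{F}{4}$ ($W{\left(F \right)} = \frac{5}{4} + \frac{\left(8 - 2\right) + F}{4} = \frac{5}{4} + \frac{6 + F}{4} = \frac{5}{4} + \left(\frac{3}{2} + \frac{F}{4}\right) = \frac{11}{4} + \frac{F}{4}$)
$\left(-55\right) 44 + W{\left(Y{\left(6 \right)} \right)} = \left(-55\right) 44 + \left(\frac{11}{4} + \frac{1}{4} \left(- \frac{7}{9}\right)\right) = -2420 + \left(\frac{11}{4} - \frac{7}{36}\right) = -2420 + \frac{23}{9} = - \frac{21757}{9}$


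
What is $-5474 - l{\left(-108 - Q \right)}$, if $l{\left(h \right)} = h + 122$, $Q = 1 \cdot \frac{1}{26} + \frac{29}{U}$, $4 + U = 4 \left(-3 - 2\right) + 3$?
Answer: $- \frac{2997181}{546} \approx -5489.3$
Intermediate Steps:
$U = -21$ ($U = -4 + \left(4 \left(-3 - 2\right) + 3\right) = -4 + \left(4 \left(-5\right) + 3\right) = -4 + \left(-20 + 3\right) = -4 - 17 = -21$)
$Q = - \frac{733}{546}$ ($Q = 1 \cdot \frac{1}{26} + \frac{29}{-21} = 1 \cdot \frac{1}{26} + 29 \left(- \frac{1}{21}\right) = \frac{1}{26} - \frac{29}{21} = - \frac{733}{546} \approx -1.3425$)
$l{\left(h \right)} = 122 + h$
$-5474 - l{\left(-108 - Q \right)} = -5474 - \left(122 - \frac{58235}{546}\right) = -5474 - \frac{8377}{546} = - \frac{2997181}{546}$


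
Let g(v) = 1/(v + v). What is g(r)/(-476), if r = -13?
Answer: 1/12376 ≈ 8.0802e-5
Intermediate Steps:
g(v) = 1/(2*v)
g(r)/(-476) = ((1/2)/(-13))/(-476) = ((1/2)*(-1/13))*(-1/476) = -1/26*(-1/476) = 1/12376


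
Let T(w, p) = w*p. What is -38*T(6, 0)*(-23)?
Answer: 0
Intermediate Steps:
T(w, p) = p*w
-38*T(6, 0)*(-23) = -0*6*(-23) = -38*0*(-23) = 0*(-23) = 0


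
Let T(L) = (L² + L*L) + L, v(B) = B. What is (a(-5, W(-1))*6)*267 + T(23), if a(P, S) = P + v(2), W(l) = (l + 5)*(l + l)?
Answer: -3725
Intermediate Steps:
W(l) = 2*l*(5 + l) (W(l) = (5 + l)*(2*l) = 2*l*(5 + l))
T(L) = L + 2*L² (T(L) = (L² + L²) + L = 2*L² + L = L + 2*L²)
a(P, S) = 2 + P (a(P, S) = P + 2 = 2 + P)
(a(-5, W(-1))*6)*267 + T(23) = ((2 - 5)*6)*267 + 23*(1 + 2*23) = -3*6*267 + 23*(1 + 46) = -18*267 + 23*47 = -4806 + 1081 = -3725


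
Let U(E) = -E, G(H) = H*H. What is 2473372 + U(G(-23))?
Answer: 2472843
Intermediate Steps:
G(H) = H²
2473372 + U(G(-23)) = 2473372 - 1*(-23)² = 2473372 - 1*529 = 2473372 - 529 = 2472843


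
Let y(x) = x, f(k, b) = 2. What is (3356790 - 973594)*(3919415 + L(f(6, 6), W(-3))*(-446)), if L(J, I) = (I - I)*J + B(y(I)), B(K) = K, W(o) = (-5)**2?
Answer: 9314161514940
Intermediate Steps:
W(o) = 25
L(J, I) = I (L(J, I) = (I - I)*J + I = 0*J + I = 0 + I = I)
(3356790 - 973594)*(3919415 + L(f(6, 6), W(-3))*(-446)) = (3356790 - 973594)*(3919415 + 25*(-446)) = 2383196*(3919415 - 11150) = 2383196*3908265 = 9314161514940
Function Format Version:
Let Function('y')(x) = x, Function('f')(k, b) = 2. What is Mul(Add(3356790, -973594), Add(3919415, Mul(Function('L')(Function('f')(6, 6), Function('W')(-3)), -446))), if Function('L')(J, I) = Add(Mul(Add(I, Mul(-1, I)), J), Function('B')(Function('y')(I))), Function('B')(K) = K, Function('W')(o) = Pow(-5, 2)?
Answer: 9314161514940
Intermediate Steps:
Function('W')(o) = 25
Function('L')(J, I) = I (Function('L')(J, I) = Add(Mul(Add(I, Mul(-1, I)), J), I) = Add(Mul(0, J), I) = Add(0, I) = I)
Mul(Add(3356790, -973594), Add(3919415, Mul(Function('L')(Function('f')(6, 6), Function('W')(-3)), -446))) = Mul(Add(3356790, -973594), Add(3919415, Mul(25, -446))) = Mul(2383196, Add(3919415, -11150)) = Mul(2383196, 3908265) = 9314161514940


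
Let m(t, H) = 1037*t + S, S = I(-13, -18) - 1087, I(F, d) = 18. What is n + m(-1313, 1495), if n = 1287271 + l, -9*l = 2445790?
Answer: -3124201/9 ≈ -3.4713e+5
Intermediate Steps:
l = -2445790/9 (l = -⅑*2445790 = -2445790/9 ≈ -2.7175e+5)
S = -1069 (S = 18 - 1087 = -1069)
m(t, H) = -1069 + 1037*t (m(t, H) = 1037*t - 1069 = -1069 + 1037*t)
n = 9139649/9 (n = 1287271 - 2445790/9 = 9139649/9 ≈ 1.0155e+6)
n + m(-1313, 1495) = 9139649/9 + (-1069 + 1037*(-1313)) = 9139649/9 + (-1069 - 1361581) = 9139649/9 - 1362650 = -3124201/9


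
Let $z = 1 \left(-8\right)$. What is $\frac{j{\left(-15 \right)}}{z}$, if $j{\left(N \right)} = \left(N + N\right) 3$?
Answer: $\frac{45}{4} \approx 11.25$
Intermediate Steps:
$z = -8$
$j{\left(N \right)} = 6 N$ ($j{\left(N \right)} = 2 N 3 = 6 N$)
$\frac{j{\left(-15 \right)}}{z} = \frac{6 \left(-15\right)}{-8} = \left(-90\right) \left(- \frac{1}{8}\right) = \frac{45}{4}$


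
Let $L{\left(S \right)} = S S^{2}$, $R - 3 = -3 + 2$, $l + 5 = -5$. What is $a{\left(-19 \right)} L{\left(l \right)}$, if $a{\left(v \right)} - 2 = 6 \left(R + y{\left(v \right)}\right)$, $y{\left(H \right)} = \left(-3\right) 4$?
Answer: $58000$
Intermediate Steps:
$l = -10$ ($l = -5 - 5 = -10$)
$y{\left(H \right)} = -12$
$R = 2$ ($R = 3 + \left(-3 + 2\right) = 3 - 1 = 2$)
$a{\left(v \right)} = -58$ ($a{\left(v \right)} = 2 + 6 \left(2 - 12\right) = 2 + 6 \left(-10\right) = 2 - 60 = -58$)
$L{\left(S \right)} = S^{3}$
$a{\left(-19 \right)} L{\left(l \right)} = - 58 \left(-10\right)^{3} = \left(-58\right) \left(-1000\right) = 58000$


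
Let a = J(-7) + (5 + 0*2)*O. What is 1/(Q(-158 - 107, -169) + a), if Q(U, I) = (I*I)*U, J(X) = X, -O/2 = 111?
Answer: -1/7569782 ≈ -1.3210e-7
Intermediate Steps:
O = -222 (O = -2*111 = -222)
Q(U, I) = U*I**2 (Q(U, I) = I**2*U = U*I**2)
a = -1117 (a = -7 + (5 + 0*2)*(-222) = -7 + (5 + 0)*(-222) = -7 + 5*(-222) = -7 - 1110 = -1117)
1/(Q(-158 - 107, -169) + a) = 1/((-158 - 107)*(-169)**2 - 1117) = 1/(-265*28561 - 1117) = 1/(-7568665 - 1117) = 1/(-7569782) = -1/7569782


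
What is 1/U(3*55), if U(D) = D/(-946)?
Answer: -86/15 ≈ -5.7333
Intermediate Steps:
U(D) = -D/946 (U(D) = D*(-1/946) = -D/946)
1/U(3*55) = 1/(-3*55/946) = 1/(-1/946*165) = 1/(-15/86) = -86/15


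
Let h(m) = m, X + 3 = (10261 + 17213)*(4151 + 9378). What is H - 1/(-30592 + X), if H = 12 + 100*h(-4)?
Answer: -144206078589/371665151 ≈ -388.00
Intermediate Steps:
X = 371695743 (X = -3 + (10261 + 17213)*(4151 + 9378) = -3 + 27474*13529 = -3 + 371695746 = 371695743)
H = -388 (H = 12 + 100*(-4) = 12 - 400 = -388)
H - 1/(-30592 + X) = -388 - 1/(-30592 + 371695743) = -388 - 1/371665151 = -144206078589/371665151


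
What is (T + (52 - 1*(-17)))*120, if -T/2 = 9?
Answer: 6120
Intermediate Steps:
T = -18 (T = -2*9 = -18)
(T + (52 - 1*(-17)))*120 = (-18 + (52 - 1*(-17)))*120 = (-18 + (52 + 17))*120 = (-18 + 69)*120 = 51*120 = 6120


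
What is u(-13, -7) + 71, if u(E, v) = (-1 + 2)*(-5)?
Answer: 66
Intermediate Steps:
u(E, v) = -5 (u(E, v) = 1*(-5) = -5)
u(-13, -7) + 71 = -5 + 71 = 66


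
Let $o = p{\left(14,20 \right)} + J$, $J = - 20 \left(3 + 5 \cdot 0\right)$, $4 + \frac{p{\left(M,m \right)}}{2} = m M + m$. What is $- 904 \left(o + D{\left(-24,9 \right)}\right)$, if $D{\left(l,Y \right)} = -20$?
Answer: $-462848$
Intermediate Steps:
$p{\left(M,m \right)} = -8 + 2 m + 2 M m$ ($p{\left(M,m \right)} = -8 + 2 \left(m M + m\right) = -8 + 2 \left(M m + m\right) = -8 + 2 \left(m + M m\right) = -8 + \left(2 m + 2 M m\right) = -8 + 2 m + 2 M m$)
$J = -60$ ($J = - 20 \left(3 + 0\right) = \left(-20\right) 3 = -60$)
$o = 532$ ($o = \left(-8 + 2 \cdot 20 + 2 \cdot 14 \cdot 20\right) - 60 = \left(-8 + 40 + 560\right) - 60 = 592 - 60 = 532$)
$- 904 \left(o + D{\left(-24,9 \right)}\right) = - 904 \left(532 - 20\right) = \left(-904\right) 512 = -462848$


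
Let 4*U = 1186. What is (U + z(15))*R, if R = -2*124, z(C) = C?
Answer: -77252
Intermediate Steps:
U = 593/2 (U = (¼)*1186 = 593/2 ≈ 296.50)
R = -248
(U + z(15))*R = (593/2 + 15)*(-248) = (623/2)*(-248) = -77252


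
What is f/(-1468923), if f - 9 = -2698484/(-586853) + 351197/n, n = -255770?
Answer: -611661588643/73494816305240210 ≈ -8.3225e-6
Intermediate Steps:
f = 1834984765929/150099391810 (f = 9 + (-2698484/(-586853) + 351197/(-255770)) = 9 + (-2698484*(-1/586853) + 351197*(-1/255770)) = 9 + (2698484/586853 - 351197/255770) = 9 + 484090239639/150099391810 = 1834984765929/150099391810 ≈ 12.225)
f/(-1468923) = (1834984765929/150099391810)/(-1468923) = (1834984765929/150099391810)*(-1/1468923) = -611661588643/73494816305240210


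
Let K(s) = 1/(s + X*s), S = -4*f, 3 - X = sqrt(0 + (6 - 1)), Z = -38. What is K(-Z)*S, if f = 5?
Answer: -40/209 - 10*sqrt(5)/209 ≈ -0.29838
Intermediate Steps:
X = 3 - sqrt(5) (X = 3 - sqrt(0 + (6 - 1)) = 3 - sqrt(0 + 5) = 3 - sqrt(5) ≈ 0.76393)
S = -20 (S = -4*5 = -20)
K(s) = 1/(s + s*(3 - sqrt(5))) (K(s) = 1/(s + (3 - sqrt(5))*s) = 1/(s + s*(3 - sqrt(5))))
K(-Z)*S = (1/(((-1*(-38)))*(4 - sqrt(5))))*(-20) = (1/(38*(4 - sqrt(5))))*(-20) = -10/(19*(4 - sqrt(5)))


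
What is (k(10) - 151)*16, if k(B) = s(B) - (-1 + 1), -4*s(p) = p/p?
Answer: -2420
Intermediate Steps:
s(p) = -¼ (s(p) = -p/(4*p) = -¼*1 = -¼)
k(B) = -¼ (k(B) = -¼ - (-1 + 1) = -¼ - 1*0 = -¼ + 0 = -¼)
(k(10) - 151)*16 = (-¼ - 151)*16 = -605/4*16 = -2420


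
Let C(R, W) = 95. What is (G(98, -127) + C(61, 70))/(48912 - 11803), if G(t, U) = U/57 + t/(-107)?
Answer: 560230/226327791 ≈ 0.0024753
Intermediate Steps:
G(t, U) = -t/107 + U/57 (G(t, U) = U*(1/57) + t*(-1/107) = U/57 - t/107 = -t/107 + U/57)
(G(98, -127) + C(61, 70))/(48912 - 11803) = ((-1/107*98 + (1/57)*(-127)) + 95)/(48912 - 11803) = ((-98/107 - 127/57) + 95)/37109 = (-19175/6099 + 95)*(1/37109) = (560230/6099)*(1/37109) = 560230/226327791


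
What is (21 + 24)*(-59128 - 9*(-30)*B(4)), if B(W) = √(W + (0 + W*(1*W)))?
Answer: -2660760 + 24300*√5 ≈ -2.6064e+6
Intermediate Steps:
B(W) = √(W + W²) (B(W) = √(W + (0 + W*W)) = √(W + (0 + W²)) = √(W + W²))
(21 + 24)*(-59128 - 9*(-30)*B(4)) = (21 + 24)*(-59128 - 9*(-30)*√(4*(1 + 4))) = 45*(-59128 - (-270)*√(4*5)) = 45*(-59128 - (-270)*√20) = 45*(-59128 - (-270)*2*√5) = 45*(-59128 - (-540)*√5) = 45*(-59128 + 540*√5) = -2660760 + 24300*√5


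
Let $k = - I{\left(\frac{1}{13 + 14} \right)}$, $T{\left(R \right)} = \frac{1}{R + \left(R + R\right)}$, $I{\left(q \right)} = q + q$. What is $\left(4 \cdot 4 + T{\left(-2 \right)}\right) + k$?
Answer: $\frac{851}{54} \approx 15.759$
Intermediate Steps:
$I{\left(q \right)} = 2 q$
$T{\left(R \right)} = \frac{1}{3 R}$ ($T{\left(R \right)} = \frac{1}{R + 2 R} = \frac{1}{3 R}$)
$k = - \frac{2}{27}$ ($k = - \frac{2}{13 + 14} = - \frac{2}{27} \approx -0.074074$)
$\left(4 \cdot 4 + T{\left(-2 \right)}\right) + k = \left(4 \cdot 4 + \frac{1}{3 \left(-2\right)}\right) - \frac{2}{27} = \left(16 + \frac{1}{3} \left(- \frac{1}{2}\right)\right) - \frac{2}{27} = \left(16 - \frac{1}{6}\right) - \frac{2}{27} = \frac{95}{6} - \frac{2}{27} = \frac{851}{54}$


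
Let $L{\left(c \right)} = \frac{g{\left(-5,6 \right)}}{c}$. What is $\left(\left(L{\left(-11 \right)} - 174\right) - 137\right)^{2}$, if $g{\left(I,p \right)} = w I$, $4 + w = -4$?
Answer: $\frac{11978521}{121} \approx 98996.0$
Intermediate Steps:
$w = -8$ ($w = -4 - 4 = -8$)
$g{\left(I,p \right)} = - 8 I$
$L{\left(c \right)} = \frac{40}{c}$ ($L{\left(c \right)} = \frac{\left(-8\right) \left(-5\right)}{c} = \frac{40}{c}$)
$\left(\left(L{\left(-11 \right)} - 174\right) - 137\right)^{2} = \left(\left(\frac{40}{-11} - 174\right) - 137\right)^{2} = \left(\left(40 \left(- \frac{1}{11}\right) - 174\right) - 137\right)^{2} = \left(\left(- \frac{40}{11} - 174\right) - 137\right)^{2} = \left(- \frac{1954}{11} - 137\right)^{2} = \left(- \frac{3461}{11}\right)^{2} = \frac{11978521}{121}$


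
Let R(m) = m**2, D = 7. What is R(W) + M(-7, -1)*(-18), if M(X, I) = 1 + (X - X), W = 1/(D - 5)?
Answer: -71/4 ≈ -17.750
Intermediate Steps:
W = 1/2 (W = 1/(7 - 5) = 1/2 ≈ 0.50000)
M(X, I) = 1 (M(X, I) = 1 + 0 = 1)
R(W) + M(-7, -1)*(-18) = (1/2)**2 + 1*(-18) = 1/4 - 18 = -71/4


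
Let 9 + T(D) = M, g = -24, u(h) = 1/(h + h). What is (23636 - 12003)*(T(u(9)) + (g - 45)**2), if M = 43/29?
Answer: 1603620683/29 ≈ 5.5297e+7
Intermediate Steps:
u(h) = 1/(2*h)
M = 43/29 (M = 43*(1/29) = 43/29 ≈ 1.4828)
T(D) = -218/29 (T(D) = -9 + 43/29 = -218/29)
(23636 - 12003)*(T(u(9)) + (g - 45)**2) = (23636 - 12003)*(-218/29 + (-24 - 45)**2) = 11633*(-218/29 + (-69)**2) = 11633*(-218/29 + 4761) = 11633*(137851/29) = 1603620683/29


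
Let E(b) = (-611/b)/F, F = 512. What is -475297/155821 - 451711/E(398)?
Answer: 1103306878256753/7323587 ≈ 1.5065e+8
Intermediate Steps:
E(b) = -611/(512*b) (E(b) = -611/b/512 = -611/b*(1/512) = -611/(512*b))
-475297/155821 - 451711/E(398) = -475297/155821 - 451711/((-611/512/398)) = -475297*1/155821 - 451711/((-611/512*1/398)) = -475297/155821 - 451711/(-611/203776) = -475297/155821 - 451711*(-203776/611) = -475297/155821 + 7080604672/47 = 1103306878256753/7323587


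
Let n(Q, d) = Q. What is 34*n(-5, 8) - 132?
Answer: -302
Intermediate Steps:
34*n(-5, 8) - 132 = 34*(-5) - 132 = -170 - 132 = -302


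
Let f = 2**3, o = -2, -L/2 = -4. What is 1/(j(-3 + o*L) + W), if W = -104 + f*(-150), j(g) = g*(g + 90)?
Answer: -1/2653 ≈ -0.00037693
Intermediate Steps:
L = 8 (L = -2*(-4) = 8)
f = 8
j(g) = g*(90 + g)
W = -1304 (W = -104 + 8*(-150) = -104 - 1200 = -1304)
1/(j(-3 + o*L) + W) = 1/((-3 - 2*8)*(90 + (-3 - 2*8)) - 1304) = 1/((-3 - 16)*(90 + (-3 - 16)) - 1304) = 1/(-19*(90 - 19) - 1304) = 1/(-19*71 - 1304) = 1/(-1349 - 1304) = 1/(-2653) = -1/2653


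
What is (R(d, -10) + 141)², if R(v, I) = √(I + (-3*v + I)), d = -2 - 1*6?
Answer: 20449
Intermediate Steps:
d = -8 (d = -2 - 6 = -8)
R(v, I) = √(-3*v + 2*I) (R(v, I) = √(I + (I - 3*v)) = √(-3*v + 2*I))
(R(d, -10) + 141)² = (√(-3*(-8) + 2*(-10)) + 141)² = (√(24 - 20) + 141)² = (√4 + 141)² = (2 + 141)² = 143² = 20449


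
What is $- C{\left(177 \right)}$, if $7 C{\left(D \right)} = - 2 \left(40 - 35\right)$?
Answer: $\frac{10}{7} \approx 1.4286$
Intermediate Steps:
$C{\left(D \right)} = - \frac{10}{7}$ ($C{\left(D \right)} = \frac{\left(-2\right) \left(40 - 35\right)}{7} = \frac{\left(-2\right) 5}{7} = \frac{1}{7} \left(-10\right) = - \frac{10}{7}$)
$- C{\left(177 \right)} = \left(-1\right) \left(- \frac{10}{7}\right) = \frac{10}{7}$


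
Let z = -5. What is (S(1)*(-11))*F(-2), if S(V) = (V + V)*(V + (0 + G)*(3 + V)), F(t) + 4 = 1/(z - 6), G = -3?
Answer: -990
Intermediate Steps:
F(t) = -45/11 (F(t) = -4 + 1/(-5 - 6) = -4 + 1/(-11) = -4 - 1/11 = -45/11)
S(V) = 2*V*(-9 - 2*V) (S(V) = (V + V)*(V + (0 - 3)*(3 + V)) = (2*V)*(V - 3*(3 + V)) = (2*V)*(V + (-9 - 3*V)) = (2*V)*(-9 - 2*V) = 2*V*(-9 - 2*V))
(S(1)*(-11))*F(-2) = (-2*1*(9 + 2*1)*(-11))*(-45/11) = (-2*1*(9 + 2)*(-11))*(-45/11) = (-2*1*11*(-11))*(-45/11) = -22*(-11)*(-45/11) = 242*(-45/11) = -990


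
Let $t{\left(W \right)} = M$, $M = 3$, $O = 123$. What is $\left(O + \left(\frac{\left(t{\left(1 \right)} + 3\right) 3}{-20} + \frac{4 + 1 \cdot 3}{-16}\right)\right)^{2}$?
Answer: $\frac{94731289}{6400} \approx 14802.0$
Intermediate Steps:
$t{\left(W \right)} = 3$
$\left(O + \left(\frac{\left(t{\left(1 \right)} + 3\right) 3}{-20} + \frac{4 + 1 \cdot 3}{-16}\right)\right)^{2} = \left(123 + \left(\frac{\left(3 + 3\right) 3}{-20} + \frac{4 + 1 \cdot 3}{-16}\right)\right)^{2} = \left(123 + \left(6 \cdot 3 \left(- \frac{1}{20}\right) + \left(4 + 3\right) \left(- \frac{1}{16}\right)\right)\right)^{2} = \left(123 + \left(18 \left(- \frac{1}{20}\right) + 7 \left(- \frac{1}{16}\right)\right)\right)^{2} = \left(123 - \frac{107}{80}\right)^{2} = \left(\frac{9733}{80}\right)^{2} = \frac{94731289}{6400}$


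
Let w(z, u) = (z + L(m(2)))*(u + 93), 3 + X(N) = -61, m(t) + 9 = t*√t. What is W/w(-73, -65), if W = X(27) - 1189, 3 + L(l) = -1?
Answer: 179/308 ≈ 0.58117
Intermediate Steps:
m(t) = -9 + t^(3/2) (m(t) = -9 + t*√t = -9 + t^(3/2))
X(N) = -64 (X(N) = -3 - 61 = -64)
L(l) = -4 (L(l) = -3 - 1 = -4)
w(z, u) = (-4 + z)*(93 + u) (w(z, u) = (z - 4)*(u + 93) = (-4 + z)*(93 + u))
W = -1253 (W = -64 - 1189 = -1253)
W/w(-73, -65) = -1253/(-372 - 4*(-65) + 93*(-73) - 65*(-73)) = -1253/(-372 + 260 - 6789 + 4745) = -1253/(-2156) = -1253*(-1/2156) = 179/308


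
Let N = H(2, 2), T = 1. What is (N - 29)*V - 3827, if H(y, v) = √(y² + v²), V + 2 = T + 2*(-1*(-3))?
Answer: -3972 + 10*√2 ≈ -3957.9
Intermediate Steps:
V = 5 (V = -2 + (1 + 2*(-1*(-3))) = -2 + (1 + 2*3) = -2 + (1 + 6) = -2 + 7 = 5)
H(y, v) = √(v² + y²)
N = 2*√2 (N = √(2² + 2²) = √(4 + 4) = √8 = 2*√2 ≈ 2.8284)
(N - 29)*V - 3827 = (2*√2 - 29)*5 - 3827 = (-29 + 2*√2)*5 - 3827 = (-145 + 10*√2) - 3827 = -3972 + 10*√2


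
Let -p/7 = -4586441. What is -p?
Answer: -32105087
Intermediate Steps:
p = 32105087 (p = -7*(-4586441) = 32105087)
-p = -1*32105087 = -32105087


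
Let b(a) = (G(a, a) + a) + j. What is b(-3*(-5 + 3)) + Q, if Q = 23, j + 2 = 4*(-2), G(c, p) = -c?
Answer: 13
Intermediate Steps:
j = -10 (j = -2 + 4*(-2) = -2 - 8 = -10)
b(a) = -10 (b(a) = (-a + a) - 10 = 0 - 10 = -10)
b(-3*(-5 + 3)) + Q = -10 + 23 = 13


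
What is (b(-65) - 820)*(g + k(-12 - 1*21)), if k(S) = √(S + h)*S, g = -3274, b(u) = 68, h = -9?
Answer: 2462048 + 24816*I*√42 ≈ 2.462e+6 + 1.6083e+5*I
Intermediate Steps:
k(S) = S*√(-9 + S) (k(S) = √(S - 9)*S = √(-9 + S)*S = S*√(-9 + S))
(b(-65) - 820)*(g + k(-12 - 1*21)) = (68 - 820)*(-3274 + (-12 - 1*21)*√(-9 + (-12 - 1*21))) = -752*(-3274 + (-12 - 21)*√(-9 + (-12 - 21))) = -752*(-3274 - 33*√(-9 - 33)) = -752*(-3274 - 33*I*√42) = 2462048 + 24816*I*√42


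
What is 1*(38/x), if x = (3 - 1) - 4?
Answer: -19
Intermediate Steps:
x = -2 (x = 2 - 4 = -2)
1*(38/x) = 1*(38/(-2)) = 1*(38*(-1/2)) = 1*(-19) = -19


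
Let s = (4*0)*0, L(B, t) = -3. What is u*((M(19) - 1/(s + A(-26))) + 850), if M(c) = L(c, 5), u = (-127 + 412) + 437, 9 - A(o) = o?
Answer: 21402968/35 ≈ 6.1151e+5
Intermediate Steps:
A(o) = 9 - o
u = 722 (u = 285 + 437 = 722)
M(c) = -3
s = 0 (s = 0*0 = 0)
u*((M(19) - 1/(s + A(-26))) + 850) = 722*((-3 - 1/(0 + (9 - 1*(-26)))) + 850) = 722*((-3 - 1/(0 + (9 + 26))) + 850) = 722*((-3 - 1/(0 + 35)) + 850) = 722*((-3 - 1/35) + 850) = 722*(-106/35 + 850) = 722*(29644/35) = 21402968/35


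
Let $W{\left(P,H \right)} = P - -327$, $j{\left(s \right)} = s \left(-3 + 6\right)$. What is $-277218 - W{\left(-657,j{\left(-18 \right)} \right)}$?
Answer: $-276888$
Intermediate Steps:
$j{\left(s \right)} = 3 s$ ($j{\left(s \right)} = s 3 = 3 s$)
$W{\left(P,H \right)} = 327 + P$ ($W{\left(P,H \right)} = P + 327 = 327 + P$)
$-277218 - W{\left(-657,j{\left(-18 \right)} \right)} = -277218 - \left(327 - 657\right) = -277218 - -330 = -277218 + 330 = -276888$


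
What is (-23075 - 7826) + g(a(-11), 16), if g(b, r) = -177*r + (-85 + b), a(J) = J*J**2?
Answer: -35149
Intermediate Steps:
a(J) = J**3
g(b, r) = -85 + b - 177*r
(-23075 - 7826) + g(a(-11), 16) = (-23075 - 7826) + (-85 + (-11)**3 - 177*16) = -30901 + (-85 - 1331 - 2832) = -30901 - 4248 = -35149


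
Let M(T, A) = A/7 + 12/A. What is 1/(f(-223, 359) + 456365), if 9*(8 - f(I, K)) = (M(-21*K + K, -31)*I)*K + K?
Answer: 1953/807559001 ≈ 2.4184e-6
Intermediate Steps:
M(T, A) = 12/A + A/7 (M(T, A) = A*(⅐) + 12/A = A/7 + 12/A = 12/A + A/7)
f(I, K) = 8 - K/9 + 1045*I*K/1953 (f(I, K) = 8 - (((12/(-31) + (⅐)*(-31))*I)*K + K)/9 = 8 - (((12*(-1/31) - 31/7)*I)*K + K)/9 = 8 - (((-12/31 - 31/7)*I)*K + K)/9 = 8 - ((-1045*I/217)*K + K)/9 = 8 - (-1045*I*K/217 + K)/9 = 8 - (K - 1045*I*K/217)/9 = 8 + (-K/9 + 1045*I*K/1953) = 8 - K/9 + 1045*I*K/1953)
1/(f(-223, 359) + 456365) = 1/((8 - ⅑*359 + (1045/1953)*(-223)*359) + 456365) = 1/((8 - 359/9 - 83659565/1953) + 456365) = 1/(-83721844/1953 + 456365) = 1/(807559001/1953) = 1953/807559001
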